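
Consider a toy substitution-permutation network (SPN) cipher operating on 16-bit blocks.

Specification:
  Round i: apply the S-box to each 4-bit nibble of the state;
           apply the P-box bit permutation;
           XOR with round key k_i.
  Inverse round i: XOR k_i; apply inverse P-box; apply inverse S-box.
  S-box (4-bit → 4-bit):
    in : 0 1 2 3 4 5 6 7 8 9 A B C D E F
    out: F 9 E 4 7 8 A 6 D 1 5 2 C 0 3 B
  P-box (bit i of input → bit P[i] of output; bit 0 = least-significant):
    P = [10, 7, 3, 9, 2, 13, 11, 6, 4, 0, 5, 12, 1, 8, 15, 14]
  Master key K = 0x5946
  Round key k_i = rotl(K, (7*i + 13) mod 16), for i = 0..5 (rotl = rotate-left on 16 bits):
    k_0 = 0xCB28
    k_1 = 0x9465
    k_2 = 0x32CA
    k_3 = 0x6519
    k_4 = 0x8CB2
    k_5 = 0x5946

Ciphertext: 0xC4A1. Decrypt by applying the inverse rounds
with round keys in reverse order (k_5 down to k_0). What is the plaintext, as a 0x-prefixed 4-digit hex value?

s_0 = ciphertext = 0xC4A1
s_1 = InvRound(s_0, k_5) = 0x428E
s_2 = InvRound(s_1, k_4) = 0xCAA8
s_3 = InvRound(s_2, k_3) = 0x747F
s_4 = InvRound(s_3, k_2) = 0x549F
s_5 = InvRound(s_4, k_1) = 0x8A57
s_6 = InvRound(s_5, k_0) = 0xF413

0xF413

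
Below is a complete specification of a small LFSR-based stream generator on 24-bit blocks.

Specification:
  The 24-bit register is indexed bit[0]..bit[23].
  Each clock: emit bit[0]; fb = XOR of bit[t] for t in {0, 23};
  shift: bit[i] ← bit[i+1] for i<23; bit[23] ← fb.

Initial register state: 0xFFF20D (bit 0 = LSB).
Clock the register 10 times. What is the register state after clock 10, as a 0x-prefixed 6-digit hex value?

reg_0 = 0xFFF20D
clock 1: out=1, reg = 0x7FF906
clock 2: out=0, reg = 0x3FFC83
clock 3: out=1, reg = 0x9FFE41
clock 4: out=1, reg = 0x4FFF20
clock 5: out=0, reg = 0x27FF90
clock 6: out=0, reg = 0x13FFC8
clock 7: out=0, reg = 0x09FFE4
clock 8: out=0, reg = 0x04FFF2
clock 9: out=0, reg = 0x027FF9
clock 10: out=1, reg = 0x813FFC

0x813FFC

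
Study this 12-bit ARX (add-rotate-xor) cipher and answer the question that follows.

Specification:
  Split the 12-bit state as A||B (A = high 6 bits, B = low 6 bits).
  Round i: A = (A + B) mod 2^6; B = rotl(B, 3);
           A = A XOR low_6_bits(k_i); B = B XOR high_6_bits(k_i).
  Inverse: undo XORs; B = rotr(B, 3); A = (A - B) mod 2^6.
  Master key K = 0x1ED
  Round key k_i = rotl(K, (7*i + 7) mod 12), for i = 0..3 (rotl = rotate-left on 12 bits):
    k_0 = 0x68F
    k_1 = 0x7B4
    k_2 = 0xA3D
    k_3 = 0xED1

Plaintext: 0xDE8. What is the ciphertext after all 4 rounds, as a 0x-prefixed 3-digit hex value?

s_0 = plaintext = 0xDE8
s_1 = Round(s_0, k_0) = 0x41F
s_2 = Round(s_1, k_1) = 0x6E5
s_3 = Round(s_2, k_2) = 0xF44
s_4 = Round(s_3, k_3) = 0x41B

0x41B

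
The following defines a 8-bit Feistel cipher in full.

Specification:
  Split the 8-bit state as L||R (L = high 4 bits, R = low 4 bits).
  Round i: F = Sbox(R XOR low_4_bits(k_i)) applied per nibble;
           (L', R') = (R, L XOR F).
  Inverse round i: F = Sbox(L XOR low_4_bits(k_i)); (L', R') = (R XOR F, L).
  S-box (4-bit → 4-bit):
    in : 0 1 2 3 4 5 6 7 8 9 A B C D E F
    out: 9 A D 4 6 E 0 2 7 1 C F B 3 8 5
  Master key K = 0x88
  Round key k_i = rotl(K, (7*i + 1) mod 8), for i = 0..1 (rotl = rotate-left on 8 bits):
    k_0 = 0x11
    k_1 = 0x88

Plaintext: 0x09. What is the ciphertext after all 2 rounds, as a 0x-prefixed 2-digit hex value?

0x7C

s_0 = plaintext = 0x09
s_1 = Round(s_0, k_0) = 0x97
s_2 = Round(s_1, k_1) = 0x7C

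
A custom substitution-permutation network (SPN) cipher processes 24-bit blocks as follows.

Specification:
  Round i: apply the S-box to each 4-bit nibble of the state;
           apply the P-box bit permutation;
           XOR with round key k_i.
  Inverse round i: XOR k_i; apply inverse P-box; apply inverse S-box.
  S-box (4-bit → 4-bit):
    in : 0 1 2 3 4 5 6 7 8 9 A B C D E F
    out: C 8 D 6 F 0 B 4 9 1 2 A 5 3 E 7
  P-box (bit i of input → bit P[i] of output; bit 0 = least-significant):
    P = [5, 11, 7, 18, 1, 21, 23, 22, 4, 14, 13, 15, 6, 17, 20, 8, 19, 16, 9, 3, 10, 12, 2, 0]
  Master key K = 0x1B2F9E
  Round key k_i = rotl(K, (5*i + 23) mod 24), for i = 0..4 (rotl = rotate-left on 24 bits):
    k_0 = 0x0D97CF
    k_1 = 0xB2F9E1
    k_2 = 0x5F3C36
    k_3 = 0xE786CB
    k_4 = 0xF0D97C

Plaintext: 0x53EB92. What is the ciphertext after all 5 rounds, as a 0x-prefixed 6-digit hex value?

0x822213

s_0 = plaintext = 0x53EB92
s_1 = Round(s_0, k_0) = 0x1A546D
s_2 = Round(s_1, k_1) = 0xD311D2
s_3 = Round(s_2, k_2) = 0x7AAB94
s_4 = Round(s_3, k_3) = 0xE04E6D
s_5 = Round(s_4, k_4) = 0x822213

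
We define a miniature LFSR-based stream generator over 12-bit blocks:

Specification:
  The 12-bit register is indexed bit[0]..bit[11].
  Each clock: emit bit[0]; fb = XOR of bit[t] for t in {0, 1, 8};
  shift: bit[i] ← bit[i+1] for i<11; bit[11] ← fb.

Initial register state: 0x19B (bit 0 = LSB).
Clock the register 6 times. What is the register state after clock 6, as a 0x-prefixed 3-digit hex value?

reg_0 = 0x19B
clock 1: out=1, reg = 0x8CD
clock 2: out=1, reg = 0xC66
clock 3: out=0, reg = 0xE33
clock 4: out=1, reg = 0x719
clock 5: out=1, reg = 0x38C
clock 6: out=0, reg = 0x9C6

0x9C6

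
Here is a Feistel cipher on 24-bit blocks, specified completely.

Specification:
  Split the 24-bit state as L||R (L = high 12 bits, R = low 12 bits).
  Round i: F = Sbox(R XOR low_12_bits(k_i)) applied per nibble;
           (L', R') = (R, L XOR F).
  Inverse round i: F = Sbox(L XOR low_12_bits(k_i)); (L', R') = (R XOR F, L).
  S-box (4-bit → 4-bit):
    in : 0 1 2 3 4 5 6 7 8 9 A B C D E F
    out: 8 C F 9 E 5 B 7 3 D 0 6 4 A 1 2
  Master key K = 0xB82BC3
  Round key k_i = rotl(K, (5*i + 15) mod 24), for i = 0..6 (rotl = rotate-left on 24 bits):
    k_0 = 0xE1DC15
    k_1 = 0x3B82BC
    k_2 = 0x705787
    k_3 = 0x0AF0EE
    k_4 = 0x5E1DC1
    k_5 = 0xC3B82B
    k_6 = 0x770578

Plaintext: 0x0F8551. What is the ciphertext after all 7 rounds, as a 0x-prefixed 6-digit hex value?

0x0AE25B

s_0 = plaintext = 0x0F8551
s_1 = Round(s_0, k_0) = 0x551D16
s_2 = Round(s_1, k_1) = 0xD16751
s_3 = Round(s_2, k_2) = 0x7515BD
s_4 = Round(s_3, k_3) = 0x5BD208
s_5 = Round(s_4, k_4) = 0x2087F0
s_6 = Round(s_5, k_5) = 0x7F00AE
s_7 = Round(s_6, k_6) = 0x0AE25B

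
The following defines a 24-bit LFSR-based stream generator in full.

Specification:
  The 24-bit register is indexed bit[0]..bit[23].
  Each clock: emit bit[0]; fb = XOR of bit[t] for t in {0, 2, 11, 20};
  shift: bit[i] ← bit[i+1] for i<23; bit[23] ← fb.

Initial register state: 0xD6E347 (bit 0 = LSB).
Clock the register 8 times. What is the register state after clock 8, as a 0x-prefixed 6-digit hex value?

reg_0 = 0xD6E347
clock 1: out=1, reg = 0xEB71A3
clock 2: out=1, reg = 0xF5B8D1
clock 3: out=1, reg = 0xFADC68
clock 4: out=0, reg = 0x7D6E34
clock 5: out=0, reg = 0xBEB71A
clock 6: out=0, reg = 0xDF5B8D
clock 7: out=1, reg = 0x6FADC6
clock 8: out=0, reg = 0x37D6E3

0x37D6E3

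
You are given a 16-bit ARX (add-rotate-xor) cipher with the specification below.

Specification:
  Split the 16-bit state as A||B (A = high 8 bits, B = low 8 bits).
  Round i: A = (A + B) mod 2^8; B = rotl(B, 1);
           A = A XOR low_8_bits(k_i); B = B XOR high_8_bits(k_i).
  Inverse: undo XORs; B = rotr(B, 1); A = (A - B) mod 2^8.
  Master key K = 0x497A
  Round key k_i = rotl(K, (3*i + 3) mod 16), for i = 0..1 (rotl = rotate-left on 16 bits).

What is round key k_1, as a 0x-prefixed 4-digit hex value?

0x5E92

K = 0x497A
k_0 = rotl(K, (3*0+3) mod 16) = rotl(K, 3) = 0x4BD2
k_1 = rotl(K, (3*1+3) mod 16) = rotl(K, 6) = 0x5E92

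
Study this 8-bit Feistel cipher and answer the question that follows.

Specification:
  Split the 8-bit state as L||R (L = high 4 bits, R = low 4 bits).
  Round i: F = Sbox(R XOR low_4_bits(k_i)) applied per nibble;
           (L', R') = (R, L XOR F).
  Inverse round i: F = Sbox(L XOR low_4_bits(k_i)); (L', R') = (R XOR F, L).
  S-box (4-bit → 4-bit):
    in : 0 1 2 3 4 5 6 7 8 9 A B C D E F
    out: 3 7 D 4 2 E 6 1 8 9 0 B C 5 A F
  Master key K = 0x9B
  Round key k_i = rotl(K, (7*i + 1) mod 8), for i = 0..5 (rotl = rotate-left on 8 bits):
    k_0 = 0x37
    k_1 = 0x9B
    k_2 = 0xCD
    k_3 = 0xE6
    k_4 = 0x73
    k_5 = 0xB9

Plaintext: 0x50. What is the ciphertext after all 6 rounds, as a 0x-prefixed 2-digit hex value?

0xD2

s_0 = plaintext = 0x50
s_1 = Round(s_0, k_0) = 0x04
s_2 = Round(s_1, k_1) = 0x4F
s_3 = Round(s_2, k_2) = 0xF9
s_4 = Round(s_3, k_3) = 0x90
s_5 = Round(s_4, k_4) = 0x0D
s_6 = Round(s_5, k_5) = 0xD2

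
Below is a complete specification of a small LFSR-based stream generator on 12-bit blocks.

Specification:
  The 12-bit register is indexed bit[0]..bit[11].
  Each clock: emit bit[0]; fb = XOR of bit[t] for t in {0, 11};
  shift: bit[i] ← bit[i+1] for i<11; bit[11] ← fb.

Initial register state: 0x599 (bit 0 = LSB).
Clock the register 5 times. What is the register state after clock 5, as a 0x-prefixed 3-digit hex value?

0xBAC

reg_0 = 0x599
clock 1: out=1, reg = 0xACC
clock 2: out=0, reg = 0xD66
clock 3: out=0, reg = 0xEB3
clock 4: out=1, reg = 0x759
clock 5: out=1, reg = 0xBAC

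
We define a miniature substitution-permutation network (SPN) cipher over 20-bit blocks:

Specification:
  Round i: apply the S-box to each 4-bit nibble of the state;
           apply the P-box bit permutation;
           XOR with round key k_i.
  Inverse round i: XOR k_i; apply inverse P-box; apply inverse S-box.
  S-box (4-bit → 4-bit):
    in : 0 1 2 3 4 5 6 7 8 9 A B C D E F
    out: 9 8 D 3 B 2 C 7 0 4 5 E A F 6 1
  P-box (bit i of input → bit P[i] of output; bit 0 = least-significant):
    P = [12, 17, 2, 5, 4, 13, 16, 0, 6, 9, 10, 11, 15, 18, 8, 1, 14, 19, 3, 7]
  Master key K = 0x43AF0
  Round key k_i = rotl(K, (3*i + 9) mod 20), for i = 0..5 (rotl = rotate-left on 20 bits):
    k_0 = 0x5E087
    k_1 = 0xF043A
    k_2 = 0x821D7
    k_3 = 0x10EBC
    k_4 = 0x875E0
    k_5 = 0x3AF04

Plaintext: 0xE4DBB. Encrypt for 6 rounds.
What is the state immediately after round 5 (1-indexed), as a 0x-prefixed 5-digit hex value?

s_0 = plaintext = 0xE4DBB
s_1 = Round(s_0, k_0) = 0xA4EE8
s_2 = Round(s_1, k_1) = 0xAE230
s_3 = Round(s_2, k_2) = 0xC5CAF
s_4 = Round(s_3, k_3) = 0xC142C
s_5 = Round(s_4, k_4) = 0x37F13
s_6 = Round(s_5, k_5) = 0xD7E45

0x37F13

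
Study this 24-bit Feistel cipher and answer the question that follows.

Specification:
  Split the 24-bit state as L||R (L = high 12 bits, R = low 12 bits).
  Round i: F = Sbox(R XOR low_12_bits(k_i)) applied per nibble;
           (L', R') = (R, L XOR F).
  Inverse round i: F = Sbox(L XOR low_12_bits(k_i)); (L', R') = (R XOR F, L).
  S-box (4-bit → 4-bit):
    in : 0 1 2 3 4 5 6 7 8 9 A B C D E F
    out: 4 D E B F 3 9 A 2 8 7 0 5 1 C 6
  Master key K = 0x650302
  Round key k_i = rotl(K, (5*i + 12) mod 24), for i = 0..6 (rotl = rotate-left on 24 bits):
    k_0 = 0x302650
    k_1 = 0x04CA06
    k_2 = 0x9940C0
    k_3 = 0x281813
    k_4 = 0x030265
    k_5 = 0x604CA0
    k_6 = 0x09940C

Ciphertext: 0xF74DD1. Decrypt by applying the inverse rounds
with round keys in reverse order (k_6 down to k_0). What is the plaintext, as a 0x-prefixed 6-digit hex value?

0x8E5CD8

s_0 = ciphertext = 0xF74DD1
s_1 = InvRound(s_0, k_6) = 0xD73F74
s_2 = InvRound(s_1, k_5) = 0x26FD73
s_3 = InvRound(s_2, k_4) = 0x93426F
s_4 = InvRound(s_3, k_3) = 0xF85934
s_5 = InvRound(s_4, k_2) = 0xFC7F85
s_6 = InvRound(s_5, k_1) = 0xCD8FC7
s_7 = InvRound(s_6, k_0) = 0x8E5CD8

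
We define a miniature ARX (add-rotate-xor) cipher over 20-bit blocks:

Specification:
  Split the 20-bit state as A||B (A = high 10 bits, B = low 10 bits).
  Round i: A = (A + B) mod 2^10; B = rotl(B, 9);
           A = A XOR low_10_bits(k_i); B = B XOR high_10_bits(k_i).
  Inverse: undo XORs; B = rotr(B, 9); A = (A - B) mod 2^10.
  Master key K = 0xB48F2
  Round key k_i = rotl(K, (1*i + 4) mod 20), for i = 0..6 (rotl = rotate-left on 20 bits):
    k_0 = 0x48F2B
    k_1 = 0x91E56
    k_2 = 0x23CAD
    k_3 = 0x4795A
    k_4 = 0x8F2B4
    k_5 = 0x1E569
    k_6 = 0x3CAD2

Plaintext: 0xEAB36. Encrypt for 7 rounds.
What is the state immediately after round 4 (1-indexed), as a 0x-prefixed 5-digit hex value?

s_0 = plaintext = 0xEAB36
s_1 = Round(s_0, k_0) = 0x72CB8
s_2 = Round(s_1, k_1) = 0x3561B
s_3 = Round(s_2, k_2) = 0x97782
s_4 = Round(s_3, k_3) = 0x214DF
s_5 = Round(s_4, k_4) = 0xF4053
s_6 = Round(s_5, k_5) = 0x52A50
s_7 = Round(s_6, k_6) = 0x521DA

0x214DF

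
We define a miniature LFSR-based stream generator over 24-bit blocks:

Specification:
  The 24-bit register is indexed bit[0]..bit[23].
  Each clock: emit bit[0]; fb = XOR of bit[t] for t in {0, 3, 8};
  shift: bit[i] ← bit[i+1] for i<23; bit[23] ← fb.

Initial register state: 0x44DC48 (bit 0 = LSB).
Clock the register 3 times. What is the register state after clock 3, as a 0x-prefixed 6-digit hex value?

reg_0 = 0x44DC48
clock 1: out=0, reg = 0xA26E24
clock 2: out=0, reg = 0x513712
clock 3: out=0, reg = 0xA89B89

0xA89B89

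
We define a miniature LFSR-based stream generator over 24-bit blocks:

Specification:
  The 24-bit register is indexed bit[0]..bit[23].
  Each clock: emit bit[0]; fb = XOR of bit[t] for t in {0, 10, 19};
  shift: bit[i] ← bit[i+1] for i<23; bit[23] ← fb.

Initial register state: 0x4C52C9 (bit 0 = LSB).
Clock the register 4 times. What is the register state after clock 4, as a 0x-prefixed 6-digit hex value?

reg_0 = 0x4C52C9
clock 1: out=1, reg = 0x262964
clock 2: out=0, reg = 0x1314B2
clock 3: out=0, reg = 0x898A59
clock 4: out=1, reg = 0x44C52C

0x44C52C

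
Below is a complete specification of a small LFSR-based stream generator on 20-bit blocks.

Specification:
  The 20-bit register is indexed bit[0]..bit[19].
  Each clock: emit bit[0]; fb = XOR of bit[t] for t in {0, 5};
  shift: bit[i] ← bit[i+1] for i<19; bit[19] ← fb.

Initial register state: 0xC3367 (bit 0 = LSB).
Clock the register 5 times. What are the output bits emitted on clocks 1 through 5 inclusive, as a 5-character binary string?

11100

reg_0 = 0xC3367
clock 1: out=1, reg = 0x619B3
clock 2: out=1, reg = 0x30CD9
clock 3: out=1, reg = 0x9866C
clock 4: out=0, reg = 0xCC336
clock 5: out=0, reg = 0xE619B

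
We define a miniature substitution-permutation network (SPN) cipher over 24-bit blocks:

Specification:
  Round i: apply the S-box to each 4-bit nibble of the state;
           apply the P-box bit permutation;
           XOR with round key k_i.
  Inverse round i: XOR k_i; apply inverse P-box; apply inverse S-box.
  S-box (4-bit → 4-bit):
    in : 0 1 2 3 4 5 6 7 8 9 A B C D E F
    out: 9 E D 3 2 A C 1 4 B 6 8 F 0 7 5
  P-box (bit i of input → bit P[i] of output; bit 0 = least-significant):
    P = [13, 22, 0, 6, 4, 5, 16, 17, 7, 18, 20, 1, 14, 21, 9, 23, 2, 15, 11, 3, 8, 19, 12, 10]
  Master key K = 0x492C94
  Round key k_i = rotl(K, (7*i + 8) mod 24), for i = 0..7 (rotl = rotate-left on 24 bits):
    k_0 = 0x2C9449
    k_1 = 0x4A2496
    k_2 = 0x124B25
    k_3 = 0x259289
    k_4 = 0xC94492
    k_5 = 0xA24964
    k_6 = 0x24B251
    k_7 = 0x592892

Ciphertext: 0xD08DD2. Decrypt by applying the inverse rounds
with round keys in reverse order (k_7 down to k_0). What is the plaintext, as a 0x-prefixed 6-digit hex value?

0x1A2E2D

s_0 = ciphertext = 0xD08DD2
s_1 = InvRound(s_0, k_7) = 0x94BD80
s_2 = InvRound(s_1, k_6) = 0x081F76
s_3 = InvRound(s_2, k_5) = 0x1DCB0D
s_4 = InvRound(s_3, k_4) = 0x0C6C7A
s_5 = InvRound(s_4, k_3) = 0x1AE0E2
s_6 = InvRound(s_5, k_2) = 0x3E80D2
s_7 = InvRound(s_6, k_1) = 0xB34AD9
s_8 = InvRound(s_7, k_0) = 0x1A2E2D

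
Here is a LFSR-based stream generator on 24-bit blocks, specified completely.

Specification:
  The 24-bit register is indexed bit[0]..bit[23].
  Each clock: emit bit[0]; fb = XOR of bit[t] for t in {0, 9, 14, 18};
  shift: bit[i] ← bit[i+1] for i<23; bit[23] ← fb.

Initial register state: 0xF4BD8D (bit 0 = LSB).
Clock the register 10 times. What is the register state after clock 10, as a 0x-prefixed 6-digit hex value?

reg_0 = 0xF4BD8D
clock 1: out=1, reg = 0x7A5EC6
clock 2: out=0, reg = 0x3D2F63
clock 3: out=1, reg = 0x9E97B1
clock 4: out=1, reg = 0xCF4BD8
clock 5: out=0, reg = 0xE7A5EC
clock 6: out=0, reg = 0xF3D2F6
clock 7: out=0, reg = 0x79E97B
clock 8: out=1, reg = 0x3CF4BD
clock 9: out=1, reg = 0x9E7A5E
clock 10: out=0, reg = 0xCF3D2F

0xCF3D2F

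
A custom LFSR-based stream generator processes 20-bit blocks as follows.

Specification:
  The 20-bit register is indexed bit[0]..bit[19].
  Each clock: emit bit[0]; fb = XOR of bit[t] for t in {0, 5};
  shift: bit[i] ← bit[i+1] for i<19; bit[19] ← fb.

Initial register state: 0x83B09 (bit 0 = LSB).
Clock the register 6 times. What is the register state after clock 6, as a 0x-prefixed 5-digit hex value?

0x460EC

reg_0 = 0x83B09
clock 1: out=1, reg = 0xC1D84
clock 2: out=0, reg = 0x60EC2
clock 3: out=0, reg = 0x30761
clock 4: out=1, reg = 0x183B0
clock 5: out=0, reg = 0x8C1D8
clock 6: out=0, reg = 0x460EC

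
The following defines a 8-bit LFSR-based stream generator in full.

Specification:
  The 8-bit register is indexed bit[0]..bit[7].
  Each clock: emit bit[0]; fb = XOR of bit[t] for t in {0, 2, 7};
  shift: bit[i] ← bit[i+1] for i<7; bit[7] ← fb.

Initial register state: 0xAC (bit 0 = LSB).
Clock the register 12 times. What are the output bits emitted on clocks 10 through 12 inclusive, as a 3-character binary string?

reg_0 = 0xAC
clock 1: out=0, reg = 0x56
clock 2: out=0, reg = 0xAB
clock 3: out=1, reg = 0x55
clock 4: out=1, reg = 0x2A
clock 5: out=0, reg = 0x15
clock 6: out=1, reg = 0x0A
clock 7: out=0, reg = 0x05
clock 8: out=1, reg = 0x02
clock 9: out=0, reg = 0x01
clock 10: out=1, reg = 0x80
clock 11: out=0, reg = 0xC0
clock 12: out=0, reg = 0xE0

100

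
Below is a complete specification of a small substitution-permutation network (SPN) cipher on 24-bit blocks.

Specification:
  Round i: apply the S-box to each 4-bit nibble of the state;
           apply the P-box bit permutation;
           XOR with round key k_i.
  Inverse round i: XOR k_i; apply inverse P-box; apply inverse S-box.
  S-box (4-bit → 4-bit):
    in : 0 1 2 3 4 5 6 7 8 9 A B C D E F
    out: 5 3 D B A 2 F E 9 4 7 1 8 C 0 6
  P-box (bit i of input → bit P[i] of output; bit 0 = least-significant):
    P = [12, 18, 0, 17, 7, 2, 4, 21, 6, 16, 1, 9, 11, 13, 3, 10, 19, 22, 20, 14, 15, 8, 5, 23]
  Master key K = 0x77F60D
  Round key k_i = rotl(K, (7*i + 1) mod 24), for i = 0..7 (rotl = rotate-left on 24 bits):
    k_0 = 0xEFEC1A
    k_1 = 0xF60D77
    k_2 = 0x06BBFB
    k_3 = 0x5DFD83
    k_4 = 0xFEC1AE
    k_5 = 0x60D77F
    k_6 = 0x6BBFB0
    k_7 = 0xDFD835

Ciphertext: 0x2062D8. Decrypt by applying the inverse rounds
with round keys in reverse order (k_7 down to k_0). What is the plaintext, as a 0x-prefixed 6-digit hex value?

0xA2A704

s_0 = ciphertext = 0x2062D8
s_1 = InvRound(s_0, k_7) = 0x2AA336
s_2 = InvRound(s_1, k_6) = 0xE58F1B
s_3 = InvRound(s_2, k_5) = 0xDCB151
s_4 = InvRound(s_3, k_4) = 0x9CF062
s_5 = InvRound(s_4, k_3) = 0x7581B9
s_6 = InvRound(s_5, k_2) = 0xEF16C8
s_7 = InvRound(s_6, k_1) = 0xF007A0
s_8 = InvRound(s_7, k_0) = 0xA2A704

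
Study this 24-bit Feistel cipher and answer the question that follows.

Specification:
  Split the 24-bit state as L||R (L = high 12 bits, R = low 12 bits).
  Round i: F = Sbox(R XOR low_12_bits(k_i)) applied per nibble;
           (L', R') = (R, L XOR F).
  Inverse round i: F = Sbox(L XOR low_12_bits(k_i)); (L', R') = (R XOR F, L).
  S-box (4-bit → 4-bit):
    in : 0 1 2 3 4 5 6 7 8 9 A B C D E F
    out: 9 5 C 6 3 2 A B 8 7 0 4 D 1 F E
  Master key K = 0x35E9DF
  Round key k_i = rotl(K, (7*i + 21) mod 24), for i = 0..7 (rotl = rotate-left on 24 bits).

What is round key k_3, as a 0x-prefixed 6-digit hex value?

0x7CD7A7

K = 0x35E9DF
k_0 = rotl(K, (7*0+21) mod 24) = rotl(K, 21) = 0xE6BD3B
k_1 = rotl(K, (7*1+21) mod 24) = rotl(K, 4) = 0x5E9DF3
k_2 = rotl(K, (7*2+21) mod 24) = rotl(K, 11) = 0x4EF9AF
k_3 = rotl(K, (7*3+21) mod 24) = rotl(K, 18) = 0x7CD7A7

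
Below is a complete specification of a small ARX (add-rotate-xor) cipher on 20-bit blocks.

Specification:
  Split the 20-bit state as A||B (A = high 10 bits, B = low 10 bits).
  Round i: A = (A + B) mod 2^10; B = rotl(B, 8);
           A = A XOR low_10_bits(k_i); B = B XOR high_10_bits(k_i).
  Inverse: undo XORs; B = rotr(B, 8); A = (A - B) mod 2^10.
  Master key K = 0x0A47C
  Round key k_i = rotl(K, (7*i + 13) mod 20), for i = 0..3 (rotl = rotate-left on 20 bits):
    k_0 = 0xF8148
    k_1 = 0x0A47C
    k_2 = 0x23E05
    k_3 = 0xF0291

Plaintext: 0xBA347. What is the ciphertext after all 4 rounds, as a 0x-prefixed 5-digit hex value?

0x90DB1

s_0 = plaintext = 0xBA347
s_1 = Round(s_0, k_0) = 0xD9C31
s_2 = Round(s_1, k_1) = 0xF9125
s_3 = Round(s_2, k_2) = 0xC31C6
s_4 = Round(s_3, k_3) = 0x90DB1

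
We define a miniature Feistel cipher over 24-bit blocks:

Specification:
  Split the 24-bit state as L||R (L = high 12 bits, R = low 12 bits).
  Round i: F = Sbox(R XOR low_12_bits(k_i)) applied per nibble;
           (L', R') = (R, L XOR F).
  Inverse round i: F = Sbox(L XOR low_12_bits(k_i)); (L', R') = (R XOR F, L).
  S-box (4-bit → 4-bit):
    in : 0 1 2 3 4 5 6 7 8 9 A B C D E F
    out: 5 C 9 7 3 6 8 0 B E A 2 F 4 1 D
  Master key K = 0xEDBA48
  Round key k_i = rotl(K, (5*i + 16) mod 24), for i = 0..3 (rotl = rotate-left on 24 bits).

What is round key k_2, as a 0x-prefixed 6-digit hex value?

0xB6E923

K = 0xEDBA48
k_0 = rotl(K, (5*0+16) mod 24) = rotl(K, 16) = 0x48EDBA
k_1 = rotl(K, (5*1+16) mod 24) = rotl(K, 21) = 0x1DB749
k_2 = rotl(K, (5*2+16) mod 24) = rotl(K, 2) = 0xB6E923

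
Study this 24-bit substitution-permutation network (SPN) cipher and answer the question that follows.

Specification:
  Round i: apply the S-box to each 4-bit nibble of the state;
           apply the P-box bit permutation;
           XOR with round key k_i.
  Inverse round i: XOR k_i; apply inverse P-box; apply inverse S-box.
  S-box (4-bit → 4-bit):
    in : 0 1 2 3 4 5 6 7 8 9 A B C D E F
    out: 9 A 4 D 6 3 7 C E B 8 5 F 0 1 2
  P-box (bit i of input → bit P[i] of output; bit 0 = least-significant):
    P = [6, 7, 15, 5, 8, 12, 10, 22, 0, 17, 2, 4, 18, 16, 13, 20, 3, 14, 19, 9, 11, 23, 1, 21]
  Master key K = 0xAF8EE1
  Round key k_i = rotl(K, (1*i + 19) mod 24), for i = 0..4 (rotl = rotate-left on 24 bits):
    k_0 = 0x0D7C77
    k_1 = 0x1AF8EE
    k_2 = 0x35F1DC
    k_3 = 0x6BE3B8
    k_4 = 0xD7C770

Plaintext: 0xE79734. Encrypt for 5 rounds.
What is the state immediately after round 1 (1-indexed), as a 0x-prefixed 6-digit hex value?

0x50F3E3

s_0 = plaintext = 0xE79734
s_1 = Round(s_0, k_0) = 0x50F3E3
s_2 = Round(s_1, k_1) = 0x9B7393
s_3 = Round(s_2, k_2) = 0xCD48A1
s_4 = Round(s_3, k_3) = 0x88CB0E
s_5 = Round(s_4, k_4) = 0x2AA437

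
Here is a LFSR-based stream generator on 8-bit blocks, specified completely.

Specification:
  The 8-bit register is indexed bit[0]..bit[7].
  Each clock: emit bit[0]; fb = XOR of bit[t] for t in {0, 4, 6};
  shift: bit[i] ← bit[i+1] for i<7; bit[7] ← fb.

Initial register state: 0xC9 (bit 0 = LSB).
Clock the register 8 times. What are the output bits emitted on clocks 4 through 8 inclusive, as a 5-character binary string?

reg_0 = 0xC9
clock 1: out=1, reg = 0x64
clock 2: out=0, reg = 0xB2
clock 3: out=0, reg = 0xD9
clock 4: out=1, reg = 0xEC
clock 5: out=0, reg = 0xF6
clock 6: out=0, reg = 0x7B
clock 7: out=1, reg = 0xBD
clock 8: out=1, reg = 0x5E

10011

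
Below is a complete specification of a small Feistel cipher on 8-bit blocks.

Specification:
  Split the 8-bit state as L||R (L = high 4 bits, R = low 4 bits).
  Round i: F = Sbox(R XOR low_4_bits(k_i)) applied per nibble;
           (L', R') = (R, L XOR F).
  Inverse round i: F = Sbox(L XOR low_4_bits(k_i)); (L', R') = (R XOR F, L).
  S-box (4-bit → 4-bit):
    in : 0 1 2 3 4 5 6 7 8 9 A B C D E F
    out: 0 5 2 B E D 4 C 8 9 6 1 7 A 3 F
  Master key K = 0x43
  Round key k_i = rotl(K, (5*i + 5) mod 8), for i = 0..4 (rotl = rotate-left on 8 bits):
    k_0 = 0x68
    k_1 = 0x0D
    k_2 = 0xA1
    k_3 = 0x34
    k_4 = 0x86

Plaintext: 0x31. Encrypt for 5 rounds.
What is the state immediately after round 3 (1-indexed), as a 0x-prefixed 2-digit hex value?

0xDD

s_0 = plaintext = 0x31
s_1 = Round(s_0, k_0) = 0x1A
s_2 = Round(s_1, k_1) = 0xAD
s_3 = Round(s_2, k_2) = 0xDD
s_4 = Round(s_3, k_3) = 0xD4
s_5 = Round(s_4, k_4) = 0x4F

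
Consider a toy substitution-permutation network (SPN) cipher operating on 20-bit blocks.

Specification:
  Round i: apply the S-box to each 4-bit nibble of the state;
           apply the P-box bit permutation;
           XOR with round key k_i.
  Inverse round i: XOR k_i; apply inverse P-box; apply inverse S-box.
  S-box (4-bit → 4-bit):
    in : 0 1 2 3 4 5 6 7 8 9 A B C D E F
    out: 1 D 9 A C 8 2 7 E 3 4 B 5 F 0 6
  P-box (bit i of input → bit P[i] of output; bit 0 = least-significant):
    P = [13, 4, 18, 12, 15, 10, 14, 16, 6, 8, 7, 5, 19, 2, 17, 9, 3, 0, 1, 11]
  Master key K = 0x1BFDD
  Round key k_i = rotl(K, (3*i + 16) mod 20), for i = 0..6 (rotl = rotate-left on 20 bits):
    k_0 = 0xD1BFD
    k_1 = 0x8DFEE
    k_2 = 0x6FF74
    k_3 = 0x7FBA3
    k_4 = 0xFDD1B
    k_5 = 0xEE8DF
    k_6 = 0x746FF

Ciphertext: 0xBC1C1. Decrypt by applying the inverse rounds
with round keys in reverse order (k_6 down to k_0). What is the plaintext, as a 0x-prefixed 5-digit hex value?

0x5E029

s_0 = ciphertext = 0xBC1C1
s_1 = InvRound(s_0, k_6) = 0xCB39F
s_2 = InvRound(s_1, k_5) = 0x549A5
s_3 = InvRound(s_2, k_4) = 0xC7493
s_4 = InvRound(s_3, k_3) = 0x513B6
s_5 = InvRound(s_4, k_2) = 0x4ACD0
s_6 = InvRound(s_5, k_1) = 0xCB3AD
s_7 = InvRound(s_6, k_0) = 0x5E029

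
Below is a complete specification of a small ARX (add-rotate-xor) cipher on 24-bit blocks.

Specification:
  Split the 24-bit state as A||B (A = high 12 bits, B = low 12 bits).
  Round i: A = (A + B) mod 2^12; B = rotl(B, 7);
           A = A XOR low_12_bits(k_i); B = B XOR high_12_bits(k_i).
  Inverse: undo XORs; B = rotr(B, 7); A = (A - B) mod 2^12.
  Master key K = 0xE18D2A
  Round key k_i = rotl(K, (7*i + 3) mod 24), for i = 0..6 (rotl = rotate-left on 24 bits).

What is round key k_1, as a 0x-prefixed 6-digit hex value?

0x34AB86

K = 0xE18D2A
k_0 = rotl(K, (7*0+3) mod 24) = rotl(K, 3) = 0x0C6957
k_1 = rotl(K, (7*1+3) mod 24) = rotl(K, 10) = 0x34AB86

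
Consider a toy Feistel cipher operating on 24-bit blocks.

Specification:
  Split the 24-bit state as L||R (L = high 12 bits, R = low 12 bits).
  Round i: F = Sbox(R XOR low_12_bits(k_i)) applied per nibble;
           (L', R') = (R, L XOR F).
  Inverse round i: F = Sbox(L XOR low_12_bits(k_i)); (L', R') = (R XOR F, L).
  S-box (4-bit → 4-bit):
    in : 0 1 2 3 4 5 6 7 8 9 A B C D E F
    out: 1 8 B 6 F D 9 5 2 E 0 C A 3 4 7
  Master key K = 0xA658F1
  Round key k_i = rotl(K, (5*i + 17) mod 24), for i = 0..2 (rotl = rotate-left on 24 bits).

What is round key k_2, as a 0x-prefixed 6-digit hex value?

0x32C78D

K = 0xA658F1
k_0 = rotl(K, (5*0+17) mod 24) = rotl(K, 17) = 0xE34CB1
k_1 = rotl(K, (5*1+17) mod 24) = rotl(K, 22) = 0x69963C
k_2 = rotl(K, (5*2+17) mod 24) = rotl(K, 3) = 0x32C78D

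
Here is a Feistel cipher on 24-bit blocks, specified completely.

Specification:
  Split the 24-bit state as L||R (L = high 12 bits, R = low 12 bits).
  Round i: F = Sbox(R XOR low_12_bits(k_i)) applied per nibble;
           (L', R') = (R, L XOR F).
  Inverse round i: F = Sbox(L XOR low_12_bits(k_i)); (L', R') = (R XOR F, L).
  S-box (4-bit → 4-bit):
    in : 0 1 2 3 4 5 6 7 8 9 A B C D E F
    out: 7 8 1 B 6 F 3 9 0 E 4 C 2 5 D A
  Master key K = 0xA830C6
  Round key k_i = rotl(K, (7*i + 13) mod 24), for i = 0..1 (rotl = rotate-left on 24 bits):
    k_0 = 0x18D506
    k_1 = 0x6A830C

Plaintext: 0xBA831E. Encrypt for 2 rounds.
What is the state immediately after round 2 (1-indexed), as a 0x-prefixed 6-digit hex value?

0x828F08

s_0 = plaintext = 0xBA831E
s_1 = Round(s_0, k_0) = 0x31E828
s_2 = Round(s_1, k_1) = 0x828F08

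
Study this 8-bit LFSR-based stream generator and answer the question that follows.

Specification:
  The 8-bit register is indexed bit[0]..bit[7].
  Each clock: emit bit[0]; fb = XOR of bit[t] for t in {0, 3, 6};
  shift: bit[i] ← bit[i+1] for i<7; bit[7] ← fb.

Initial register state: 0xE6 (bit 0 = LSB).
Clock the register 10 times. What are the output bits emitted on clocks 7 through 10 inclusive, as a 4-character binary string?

1110

reg_0 = 0xE6
clock 1: out=0, reg = 0xF3
clock 2: out=1, reg = 0x79
clock 3: out=1, reg = 0xBC
clock 4: out=0, reg = 0xDE
clock 5: out=0, reg = 0x6F
clock 6: out=1, reg = 0xB7
clock 7: out=1, reg = 0xDB
clock 8: out=1, reg = 0xED
clock 9: out=1, reg = 0xF6
clock 10: out=0, reg = 0xFB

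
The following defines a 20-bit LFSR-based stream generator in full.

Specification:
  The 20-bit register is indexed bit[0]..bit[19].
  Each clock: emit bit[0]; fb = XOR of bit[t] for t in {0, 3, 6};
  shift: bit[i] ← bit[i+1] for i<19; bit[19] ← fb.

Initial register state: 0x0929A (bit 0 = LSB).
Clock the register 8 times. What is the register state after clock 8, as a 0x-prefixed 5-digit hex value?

0x83092

reg_0 = 0x0929A
clock 1: out=0, reg = 0x8494D
clock 2: out=1, reg = 0xC24A6
clock 3: out=0, reg = 0x61253
clock 4: out=1, reg = 0x30929
clock 5: out=1, reg = 0x18494
clock 6: out=0, reg = 0x0C24A
clock 7: out=0, reg = 0x06125
clock 8: out=1, reg = 0x83092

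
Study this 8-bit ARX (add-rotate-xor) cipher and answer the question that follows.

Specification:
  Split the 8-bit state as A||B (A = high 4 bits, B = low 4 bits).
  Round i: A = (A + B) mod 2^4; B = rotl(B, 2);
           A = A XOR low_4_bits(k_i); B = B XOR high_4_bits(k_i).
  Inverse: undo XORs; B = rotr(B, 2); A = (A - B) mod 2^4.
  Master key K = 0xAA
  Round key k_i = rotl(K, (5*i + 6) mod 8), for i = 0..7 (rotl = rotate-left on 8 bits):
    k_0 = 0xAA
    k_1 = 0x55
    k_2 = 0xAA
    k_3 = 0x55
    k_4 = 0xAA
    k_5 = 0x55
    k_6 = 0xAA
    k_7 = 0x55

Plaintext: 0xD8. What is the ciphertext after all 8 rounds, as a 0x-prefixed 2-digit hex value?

0x18

s_0 = plaintext = 0xD8
s_1 = Round(s_0, k_0) = 0xF8
s_2 = Round(s_1, k_1) = 0x27
s_3 = Round(s_2, k_2) = 0x37
s_4 = Round(s_3, k_3) = 0xF8
s_5 = Round(s_4, k_4) = 0xD8
s_6 = Round(s_5, k_5) = 0x07
s_7 = Round(s_6, k_6) = 0xD7
s_8 = Round(s_7, k_7) = 0x18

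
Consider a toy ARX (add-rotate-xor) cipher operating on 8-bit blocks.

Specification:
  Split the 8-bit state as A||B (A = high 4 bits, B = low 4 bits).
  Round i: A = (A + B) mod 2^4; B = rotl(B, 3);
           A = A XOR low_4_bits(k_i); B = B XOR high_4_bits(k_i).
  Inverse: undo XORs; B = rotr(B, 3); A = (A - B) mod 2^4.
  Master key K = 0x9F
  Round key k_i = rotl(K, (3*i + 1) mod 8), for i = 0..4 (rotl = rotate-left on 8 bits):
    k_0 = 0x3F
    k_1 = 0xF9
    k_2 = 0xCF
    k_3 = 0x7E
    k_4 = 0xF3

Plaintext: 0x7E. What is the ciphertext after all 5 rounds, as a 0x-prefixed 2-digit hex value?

0xAC

s_0 = plaintext = 0x7E
s_1 = Round(s_0, k_0) = 0xA4
s_2 = Round(s_1, k_1) = 0x7D
s_3 = Round(s_2, k_2) = 0xB2
s_4 = Round(s_3, k_3) = 0x36
s_5 = Round(s_4, k_4) = 0xAC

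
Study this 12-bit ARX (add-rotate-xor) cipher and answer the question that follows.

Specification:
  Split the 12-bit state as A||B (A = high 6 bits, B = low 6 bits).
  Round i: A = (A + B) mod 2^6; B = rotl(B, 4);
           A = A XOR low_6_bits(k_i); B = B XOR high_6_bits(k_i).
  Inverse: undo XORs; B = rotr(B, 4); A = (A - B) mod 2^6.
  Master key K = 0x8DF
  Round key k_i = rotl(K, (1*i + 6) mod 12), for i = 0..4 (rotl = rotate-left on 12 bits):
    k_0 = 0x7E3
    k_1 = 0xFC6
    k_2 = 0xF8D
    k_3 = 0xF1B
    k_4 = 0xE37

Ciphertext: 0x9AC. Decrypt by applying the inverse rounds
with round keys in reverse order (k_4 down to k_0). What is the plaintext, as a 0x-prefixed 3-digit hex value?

0xA0A

s_0 = ciphertext = 0x9AC
s_1 = InvRound(s_0, k_4) = 0x011
s_2 = InvRound(s_1, k_3) = 0x976
s_3 = InvRound(s_2, k_2) = 0x220
s_4 = InvRound(s_3, k_1) = 0x47D
s_5 = InvRound(s_4, k_0) = 0xA0A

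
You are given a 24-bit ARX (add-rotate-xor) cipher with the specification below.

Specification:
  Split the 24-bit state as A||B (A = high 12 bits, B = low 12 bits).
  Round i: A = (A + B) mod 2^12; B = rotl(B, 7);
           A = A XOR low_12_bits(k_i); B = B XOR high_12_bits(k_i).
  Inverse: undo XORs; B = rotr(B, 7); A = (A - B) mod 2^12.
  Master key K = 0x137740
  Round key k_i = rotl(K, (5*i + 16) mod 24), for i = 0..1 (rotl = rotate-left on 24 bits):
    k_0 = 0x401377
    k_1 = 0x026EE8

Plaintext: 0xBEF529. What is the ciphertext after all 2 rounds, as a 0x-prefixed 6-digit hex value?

0xDFF423

s_0 = plaintext = 0xBEF529
s_1 = Round(s_0, k_0) = 0x26F0A8
s_2 = Round(s_1, k_1) = 0xDFF423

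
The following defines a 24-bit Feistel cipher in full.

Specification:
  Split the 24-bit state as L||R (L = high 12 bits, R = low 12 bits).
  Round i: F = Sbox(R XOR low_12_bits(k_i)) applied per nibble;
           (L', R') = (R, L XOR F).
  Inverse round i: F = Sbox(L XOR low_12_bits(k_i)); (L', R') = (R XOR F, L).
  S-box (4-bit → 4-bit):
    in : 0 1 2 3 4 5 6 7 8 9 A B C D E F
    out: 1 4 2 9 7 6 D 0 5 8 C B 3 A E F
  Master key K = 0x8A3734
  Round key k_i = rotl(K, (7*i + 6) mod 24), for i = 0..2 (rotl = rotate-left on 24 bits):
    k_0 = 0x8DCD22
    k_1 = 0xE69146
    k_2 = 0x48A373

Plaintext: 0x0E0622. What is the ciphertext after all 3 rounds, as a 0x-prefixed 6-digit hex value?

s_0 = plaintext = 0x0E0622
s_1 = Round(s_0, k_0) = 0x622BF1
s_2 = Round(s_1, k_1) = 0xBF1A92
s_3 = Round(s_2, k_2) = 0xA92315

0xA92315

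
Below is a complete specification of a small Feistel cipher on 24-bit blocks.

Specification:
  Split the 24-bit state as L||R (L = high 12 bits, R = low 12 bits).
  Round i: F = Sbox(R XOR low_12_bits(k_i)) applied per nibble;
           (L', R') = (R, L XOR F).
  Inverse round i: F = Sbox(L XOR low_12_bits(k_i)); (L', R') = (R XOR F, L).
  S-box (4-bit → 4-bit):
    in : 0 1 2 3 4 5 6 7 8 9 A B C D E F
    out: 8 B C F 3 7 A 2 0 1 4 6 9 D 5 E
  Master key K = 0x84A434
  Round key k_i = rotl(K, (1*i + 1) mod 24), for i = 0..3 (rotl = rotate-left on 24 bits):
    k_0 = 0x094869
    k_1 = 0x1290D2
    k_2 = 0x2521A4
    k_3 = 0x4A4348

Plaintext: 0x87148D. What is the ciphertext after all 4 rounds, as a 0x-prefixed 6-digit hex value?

s_0 = plaintext = 0x87148D
s_1 = Round(s_0, k_0) = 0x48D122
s_2 = Round(s_1, k_1) = 0x122F65
s_3 = Round(s_2, k_2) = 0xF654B9
s_4 = Round(s_3, k_3) = 0x4B9D8E

0x4B9D8E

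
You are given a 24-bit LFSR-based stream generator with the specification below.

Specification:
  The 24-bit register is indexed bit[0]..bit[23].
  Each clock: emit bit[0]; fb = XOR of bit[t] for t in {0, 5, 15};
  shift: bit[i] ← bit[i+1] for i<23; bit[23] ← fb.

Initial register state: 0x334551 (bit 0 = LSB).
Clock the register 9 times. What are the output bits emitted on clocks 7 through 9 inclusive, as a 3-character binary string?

101

reg_0 = 0x334551
clock 1: out=1, reg = 0x99A2A8
clock 2: out=0, reg = 0x4CD154
clock 3: out=0, reg = 0xA668AA
clock 4: out=0, reg = 0xD33455
clock 5: out=1, reg = 0xE99A2A
clock 6: out=0, reg = 0x74CD15
clock 7: out=1, reg = 0x3A668A
clock 8: out=0, reg = 0x1D3345
clock 9: out=1, reg = 0x8E99A2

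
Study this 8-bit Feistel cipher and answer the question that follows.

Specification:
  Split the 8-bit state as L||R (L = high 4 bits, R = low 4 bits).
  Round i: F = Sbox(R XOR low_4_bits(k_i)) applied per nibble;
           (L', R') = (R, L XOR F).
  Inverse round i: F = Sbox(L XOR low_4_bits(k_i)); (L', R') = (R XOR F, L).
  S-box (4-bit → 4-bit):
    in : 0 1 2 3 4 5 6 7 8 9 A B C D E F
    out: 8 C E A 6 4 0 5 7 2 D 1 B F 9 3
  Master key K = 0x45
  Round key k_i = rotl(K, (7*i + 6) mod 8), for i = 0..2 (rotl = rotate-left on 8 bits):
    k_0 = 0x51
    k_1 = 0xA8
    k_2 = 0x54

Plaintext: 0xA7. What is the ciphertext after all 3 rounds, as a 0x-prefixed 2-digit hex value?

0x95

s_0 = plaintext = 0xA7
s_1 = Round(s_0, k_0) = 0x7A
s_2 = Round(s_1, k_1) = 0xA9
s_3 = Round(s_2, k_2) = 0x95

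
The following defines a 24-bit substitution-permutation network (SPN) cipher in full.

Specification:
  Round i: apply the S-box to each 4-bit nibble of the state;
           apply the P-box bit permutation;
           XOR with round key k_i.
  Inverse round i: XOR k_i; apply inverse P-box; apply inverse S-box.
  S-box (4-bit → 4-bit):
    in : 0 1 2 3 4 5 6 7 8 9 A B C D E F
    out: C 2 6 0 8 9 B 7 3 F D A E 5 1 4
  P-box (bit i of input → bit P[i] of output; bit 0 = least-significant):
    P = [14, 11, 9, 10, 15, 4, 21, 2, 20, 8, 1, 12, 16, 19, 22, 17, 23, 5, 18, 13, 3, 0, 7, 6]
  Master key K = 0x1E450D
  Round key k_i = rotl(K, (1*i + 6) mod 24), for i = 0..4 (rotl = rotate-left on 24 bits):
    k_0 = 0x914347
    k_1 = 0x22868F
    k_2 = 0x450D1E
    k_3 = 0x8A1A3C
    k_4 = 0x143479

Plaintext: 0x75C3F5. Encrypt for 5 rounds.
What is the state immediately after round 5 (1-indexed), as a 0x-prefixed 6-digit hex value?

0xC71EC5

s_0 = plaintext = 0x75C3F5
s_1 = Round(s_0, k_0) = 0x7B27CE
s_2 = Round(s_1, k_1) = 0x5AE730
s_3 = Round(s_2, k_2) = 0xD02A54
s_4 = Round(s_3, k_3) = 0xD6AEB2
s_5 = Round(s_4, k_4) = 0xC71EC5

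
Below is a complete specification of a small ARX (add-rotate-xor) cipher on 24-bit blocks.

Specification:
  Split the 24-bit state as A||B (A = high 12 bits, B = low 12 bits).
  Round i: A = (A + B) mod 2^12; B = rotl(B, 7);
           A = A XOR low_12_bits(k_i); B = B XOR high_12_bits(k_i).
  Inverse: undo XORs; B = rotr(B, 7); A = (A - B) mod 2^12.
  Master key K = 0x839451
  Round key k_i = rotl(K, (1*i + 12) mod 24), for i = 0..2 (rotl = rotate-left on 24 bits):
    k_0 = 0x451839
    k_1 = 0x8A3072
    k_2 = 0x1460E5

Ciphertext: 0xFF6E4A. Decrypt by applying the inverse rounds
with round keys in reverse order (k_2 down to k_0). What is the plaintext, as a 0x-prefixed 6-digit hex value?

s_0 = ciphertext = 0xFF6E4A
s_1 = InvRound(s_0, k_2) = 0xD7519E
s_2 = InvRound(s_1, k_1) = 0x5557B2
s_3 = InvRound(s_2, k_0) = 0x105C67

0x105C67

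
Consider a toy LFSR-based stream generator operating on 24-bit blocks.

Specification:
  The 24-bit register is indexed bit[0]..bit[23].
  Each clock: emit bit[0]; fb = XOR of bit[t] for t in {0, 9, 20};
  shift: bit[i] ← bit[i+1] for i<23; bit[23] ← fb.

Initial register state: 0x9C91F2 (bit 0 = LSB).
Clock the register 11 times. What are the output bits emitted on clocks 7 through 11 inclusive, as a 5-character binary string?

11100

reg_0 = 0x9C91F2
clock 1: out=0, reg = 0xCE48F9
clock 2: out=1, reg = 0xE7247C
clock 3: out=0, reg = 0x73923E
clock 4: out=0, reg = 0x39C91F
clock 5: out=1, reg = 0x1CE48F
clock 6: out=1, reg = 0x0E7247
clock 7: out=1, reg = 0x073923
clock 8: out=1, reg = 0x839C91
clock 9: out=1, reg = 0xC1CE48
clock 10: out=0, reg = 0xE0E724
clock 11: out=0, reg = 0xF07392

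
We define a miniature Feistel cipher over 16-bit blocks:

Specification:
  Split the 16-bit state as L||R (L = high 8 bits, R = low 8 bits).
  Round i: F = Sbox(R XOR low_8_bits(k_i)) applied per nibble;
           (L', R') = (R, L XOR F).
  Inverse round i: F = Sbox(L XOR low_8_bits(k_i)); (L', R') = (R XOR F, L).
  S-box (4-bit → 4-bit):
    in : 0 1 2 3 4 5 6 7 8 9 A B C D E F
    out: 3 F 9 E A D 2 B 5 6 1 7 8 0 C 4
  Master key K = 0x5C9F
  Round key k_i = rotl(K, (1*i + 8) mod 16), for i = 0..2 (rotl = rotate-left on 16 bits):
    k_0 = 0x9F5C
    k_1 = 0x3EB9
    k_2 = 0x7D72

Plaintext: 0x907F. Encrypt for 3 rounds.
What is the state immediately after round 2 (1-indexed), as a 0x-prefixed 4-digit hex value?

s_0 = plaintext = 0x907F
s_1 = Round(s_0, k_0) = 0x7F0E
s_2 = Round(s_1, k_1) = 0x0E04
s_3 = Round(s_2, k_2) = 0x04BC

0x0E04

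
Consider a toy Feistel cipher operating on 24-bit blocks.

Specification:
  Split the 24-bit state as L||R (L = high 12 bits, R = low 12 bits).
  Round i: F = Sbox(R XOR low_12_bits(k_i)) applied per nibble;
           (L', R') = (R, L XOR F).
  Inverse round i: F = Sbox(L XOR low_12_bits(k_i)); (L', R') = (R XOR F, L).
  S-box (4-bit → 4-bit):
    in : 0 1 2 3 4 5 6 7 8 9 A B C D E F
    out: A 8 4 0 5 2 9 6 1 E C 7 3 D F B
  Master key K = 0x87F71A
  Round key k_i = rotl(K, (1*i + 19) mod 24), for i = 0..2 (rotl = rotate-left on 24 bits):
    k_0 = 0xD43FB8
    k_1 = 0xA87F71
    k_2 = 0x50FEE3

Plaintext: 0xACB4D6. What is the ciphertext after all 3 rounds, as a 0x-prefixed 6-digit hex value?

0x094232

s_0 = plaintext = 0xACB4D6
s_1 = Round(s_0, k_0) = 0x4D6D54
s_2 = Round(s_1, k_1) = 0xD54094
s_3 = Round(s_2, k_2) = 0x094232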